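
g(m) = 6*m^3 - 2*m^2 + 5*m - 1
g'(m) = 18*m^2 - 4*m + 5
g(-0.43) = -4.00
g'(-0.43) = 10.05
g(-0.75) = -8.41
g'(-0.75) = 18.12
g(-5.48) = -1075.86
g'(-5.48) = 567.47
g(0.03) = -0.85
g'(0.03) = 4.90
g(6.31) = 1458.36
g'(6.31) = 696.45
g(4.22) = 435.39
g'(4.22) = 308.67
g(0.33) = 0.65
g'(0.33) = 5.64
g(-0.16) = -1.88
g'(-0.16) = 6.10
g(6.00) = 1253.00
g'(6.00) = 629.00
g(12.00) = 10139.00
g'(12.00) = 2549.00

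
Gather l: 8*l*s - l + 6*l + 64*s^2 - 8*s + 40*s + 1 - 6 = l*(8*s + 5) + 64*s^2 + 32*s - 5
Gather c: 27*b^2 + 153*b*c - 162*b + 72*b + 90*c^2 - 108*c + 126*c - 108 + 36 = 27*b^2 - 90*b + 90*c^2 + c*(153*b + 18) - 72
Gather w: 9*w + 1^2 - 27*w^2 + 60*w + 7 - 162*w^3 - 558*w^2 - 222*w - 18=-162*w^3 - 585*w^2 - 153*w - 10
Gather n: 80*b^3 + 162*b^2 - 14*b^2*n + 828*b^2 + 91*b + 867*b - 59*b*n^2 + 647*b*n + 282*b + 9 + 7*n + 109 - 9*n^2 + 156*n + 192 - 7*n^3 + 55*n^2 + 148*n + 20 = 80*b^3 + 990*b^2 + 1240*b - 7*n^3 + n^2*(46 - 59*b) + n*(-14*b^2 + 647*b + 311) + 330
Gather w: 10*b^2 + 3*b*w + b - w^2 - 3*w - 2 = 10*b^2 + b - w^2 + w*(3*b - 3) - 2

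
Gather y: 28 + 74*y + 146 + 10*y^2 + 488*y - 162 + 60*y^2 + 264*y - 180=70*y^2 + 826*y - 168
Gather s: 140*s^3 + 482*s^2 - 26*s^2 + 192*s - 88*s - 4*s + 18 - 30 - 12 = 140*s^3 + 456*s^2 + 100*s - 24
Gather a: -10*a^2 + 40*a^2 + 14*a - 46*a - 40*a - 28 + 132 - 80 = 30*a^2 - 72*a + 24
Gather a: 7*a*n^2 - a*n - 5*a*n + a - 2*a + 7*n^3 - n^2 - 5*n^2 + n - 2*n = a*(7*n^2 - 6*n - 1) + 7*n^3 - 6*n^2 - n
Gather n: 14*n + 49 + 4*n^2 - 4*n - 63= 4*n^2 + 10*n - 14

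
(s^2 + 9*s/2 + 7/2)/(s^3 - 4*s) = (2*s^2 + 9*s + 7)/(2*s*(s^2 - 4))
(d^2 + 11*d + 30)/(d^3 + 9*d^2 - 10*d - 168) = (d + 5)/(d^2 + 3*d - 28)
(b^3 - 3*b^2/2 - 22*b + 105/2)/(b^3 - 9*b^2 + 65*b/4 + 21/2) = 2*(b^2 + 2*b - 15)/(2*b^2 - 11*b - 6)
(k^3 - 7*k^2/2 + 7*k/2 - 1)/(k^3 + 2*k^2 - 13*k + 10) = (k - 1/2)/(k + 5)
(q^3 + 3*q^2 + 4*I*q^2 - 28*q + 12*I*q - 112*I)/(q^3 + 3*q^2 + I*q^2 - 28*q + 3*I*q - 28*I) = (q + 4*I)/(q + I)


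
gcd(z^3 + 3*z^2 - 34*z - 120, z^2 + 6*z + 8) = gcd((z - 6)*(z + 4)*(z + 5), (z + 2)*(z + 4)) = z + 4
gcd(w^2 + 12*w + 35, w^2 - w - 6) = 1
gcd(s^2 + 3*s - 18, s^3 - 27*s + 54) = s^2 + 3*s - 18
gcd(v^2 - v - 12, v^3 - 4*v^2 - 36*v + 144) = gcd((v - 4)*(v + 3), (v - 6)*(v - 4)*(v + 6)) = v - 4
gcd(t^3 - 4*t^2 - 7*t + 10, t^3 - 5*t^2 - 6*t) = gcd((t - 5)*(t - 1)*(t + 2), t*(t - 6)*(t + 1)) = 1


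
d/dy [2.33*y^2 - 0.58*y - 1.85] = 4.66*y - 0.58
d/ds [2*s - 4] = 2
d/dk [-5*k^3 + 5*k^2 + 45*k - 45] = -15*k^2 + 10*k + 45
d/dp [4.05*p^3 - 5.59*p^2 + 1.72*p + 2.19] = 12.15*p^2 - 11.18*p + 1.72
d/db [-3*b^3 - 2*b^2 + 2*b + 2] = -9*b^2 - 4*b + 2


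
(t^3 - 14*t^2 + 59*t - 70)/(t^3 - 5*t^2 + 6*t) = (t^2 - 12*t + 35)/(t*(t - 3))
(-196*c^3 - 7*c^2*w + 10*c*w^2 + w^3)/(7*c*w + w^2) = -28*c^2/w + 3*c + w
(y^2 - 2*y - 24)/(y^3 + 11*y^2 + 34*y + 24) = (y - 6)/(y^2 + 7*y + 6)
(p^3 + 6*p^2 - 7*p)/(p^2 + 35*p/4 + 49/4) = 4*p*(p - 1)/(4*p + 7)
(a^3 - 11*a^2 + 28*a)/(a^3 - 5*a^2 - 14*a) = (a - 4)/(a + 2)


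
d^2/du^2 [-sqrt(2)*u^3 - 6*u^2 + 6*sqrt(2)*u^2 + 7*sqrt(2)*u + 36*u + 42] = -6*sqrt(2)*u - 12 + 12*sqrt(2)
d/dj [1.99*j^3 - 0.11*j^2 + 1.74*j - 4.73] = 5.97*j^2 - 0.22*j + 1.74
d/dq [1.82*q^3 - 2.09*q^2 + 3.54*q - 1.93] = 5.46*q^2 - 4.18*q + 3.54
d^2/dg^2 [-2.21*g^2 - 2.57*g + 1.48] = -4.42000000000000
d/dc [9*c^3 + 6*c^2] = 3*c*(9*c + 4)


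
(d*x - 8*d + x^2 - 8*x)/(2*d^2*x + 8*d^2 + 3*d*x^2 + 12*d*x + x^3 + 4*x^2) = (x - 8)/(2*d*x + 8*d + x^2 + 4*x)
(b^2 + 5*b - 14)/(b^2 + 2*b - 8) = (b + 7)/(b + 4)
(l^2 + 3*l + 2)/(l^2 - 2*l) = (l^2 + 3*l + 2)/(l*(l - 2))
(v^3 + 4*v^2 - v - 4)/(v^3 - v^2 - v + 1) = (v + 4)/(v - 1)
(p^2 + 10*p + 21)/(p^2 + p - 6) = (p + 7)/(p - 2)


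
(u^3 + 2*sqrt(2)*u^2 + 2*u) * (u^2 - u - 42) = u^5 - u^4 + 2*sqrt(2)*u^4 - 40*u^3 - 2*sqrt(2)*u^3 - 84*sqrt(2)*u^2 - 2*u^2 - 84*u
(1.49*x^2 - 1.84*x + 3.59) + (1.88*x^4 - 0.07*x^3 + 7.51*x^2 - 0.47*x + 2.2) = 1.88*x^4 - 0.07*x^3 + 9.0*x^2 - 2.31*x + 5.79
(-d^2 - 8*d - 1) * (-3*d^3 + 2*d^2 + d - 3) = 3*d^5 + 22*d^4 - 14*d^3 - 7*d^2 + 23*d + 3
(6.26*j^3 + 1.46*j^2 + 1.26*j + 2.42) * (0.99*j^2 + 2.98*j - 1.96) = 6.1974*j^5 + 20.1002*j^4 - 6.6714*j^3 + 3.289*j^2 + 4.742*j - 4.7432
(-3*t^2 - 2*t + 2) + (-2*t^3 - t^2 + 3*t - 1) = -2*t^3 - 4*t^2 + t + 1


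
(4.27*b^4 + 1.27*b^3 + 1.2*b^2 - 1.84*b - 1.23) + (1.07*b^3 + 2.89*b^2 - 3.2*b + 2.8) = 4.27*b^4 + 2.34*b^3 + 4.09*b^2 - 5.04*b + 1.57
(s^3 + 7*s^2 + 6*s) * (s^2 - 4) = s^5 + 7*s^4 + 2*s^3 - 28*s^2 - 24*s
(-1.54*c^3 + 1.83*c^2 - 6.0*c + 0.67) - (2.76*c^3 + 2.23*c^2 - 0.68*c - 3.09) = -4.3*c^3 - 0.4*c^2 - 5.32*c + 3.76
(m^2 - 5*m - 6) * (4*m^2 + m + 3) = 4*m^4 - 19*m^3 - 26*m^2 - 21*m - 18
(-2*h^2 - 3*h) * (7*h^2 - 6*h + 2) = -14*h^4 - 9*h^3 + 14*h^2 - 6*h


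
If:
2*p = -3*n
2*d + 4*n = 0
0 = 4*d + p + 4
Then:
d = -16/19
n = 8/19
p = -12/19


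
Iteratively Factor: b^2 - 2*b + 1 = (b - 1)*(b - 1)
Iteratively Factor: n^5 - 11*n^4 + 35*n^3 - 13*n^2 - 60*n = (n)*(n^4 - 11*n^3 + 35*n^2 - 13*n - 60) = n*(n - 5)*(n^3 - 6*n^2 + 5*n + 12) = n*(n - 5)*(n + 1)*(n^2 - 7*n + 12) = n*(n - 5)*(n - 3)*(n + 1)*(n - 4)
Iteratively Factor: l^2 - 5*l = (l - 5)*(l)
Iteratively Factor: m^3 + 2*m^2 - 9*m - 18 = (m + 3)*(m^2 - m - 6) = (m + 2)*(m + 3)*(m - 3)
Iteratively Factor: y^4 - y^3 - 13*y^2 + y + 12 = (y - 4)*(y^3 + 3*y^2 - y - 3) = (y - 4)*(y - 1)*(y^2 + 4*y + 3) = (y - 4)*(y - 1)*(y + 3)*(y + 1)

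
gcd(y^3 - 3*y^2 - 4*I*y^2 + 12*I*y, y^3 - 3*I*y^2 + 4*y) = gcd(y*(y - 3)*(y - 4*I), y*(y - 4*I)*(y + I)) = y^2 - 4*I*y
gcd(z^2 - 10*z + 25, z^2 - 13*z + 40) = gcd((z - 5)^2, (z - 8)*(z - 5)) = z - 5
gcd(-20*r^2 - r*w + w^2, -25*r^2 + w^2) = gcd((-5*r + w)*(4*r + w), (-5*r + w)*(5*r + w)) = 5*r - w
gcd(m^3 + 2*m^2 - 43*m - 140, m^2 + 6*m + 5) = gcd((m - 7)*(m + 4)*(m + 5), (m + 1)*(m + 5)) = m + 5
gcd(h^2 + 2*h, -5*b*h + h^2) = h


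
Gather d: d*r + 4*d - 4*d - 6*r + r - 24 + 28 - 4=d*r - 5*r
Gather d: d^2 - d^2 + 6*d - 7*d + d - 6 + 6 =0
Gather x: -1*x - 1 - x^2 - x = -x^2 - 2*x - 1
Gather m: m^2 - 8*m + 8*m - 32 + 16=m^2 - 16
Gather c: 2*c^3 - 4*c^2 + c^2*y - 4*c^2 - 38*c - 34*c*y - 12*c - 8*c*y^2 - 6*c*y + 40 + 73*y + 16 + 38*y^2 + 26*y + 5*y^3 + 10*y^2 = 2*c^3 + c^2*(y - 8) + c*(-8*y^2 - 40*y - 50) + 5*y^3 + 48*y^2 + 99*y + 56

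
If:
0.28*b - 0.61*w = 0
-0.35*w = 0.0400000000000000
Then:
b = -0.25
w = -0.11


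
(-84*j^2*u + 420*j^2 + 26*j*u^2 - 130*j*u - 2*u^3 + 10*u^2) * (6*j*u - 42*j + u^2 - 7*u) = -504*j^3*u^2 + 6048*j^3*u - 17640*j^3 + 72*j^2*u^3 - 864*j^2*u^2 + 2520*j^2*u + 14*j*u^4 - 168*j*u^3 + 490*j*u^2 - 2*u^5 + 24*u^4 - 70*u^3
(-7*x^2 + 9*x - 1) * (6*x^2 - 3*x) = -42*x^4 + 75*x^3 - 33*x^2 + 3*x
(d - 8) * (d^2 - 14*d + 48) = d^3 - 22*d^2 + 160*d - 384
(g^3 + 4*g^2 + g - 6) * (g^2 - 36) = g^5 + 4*g^4 - 35*g^3 - 150*g^2 - 36*g + 216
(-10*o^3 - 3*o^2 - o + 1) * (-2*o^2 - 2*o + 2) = 20*o^5 + 26*o^4 - 12*o^3 - 6*o^2 - 4*o + 2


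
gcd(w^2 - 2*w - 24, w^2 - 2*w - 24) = w^2 - 2*w - 24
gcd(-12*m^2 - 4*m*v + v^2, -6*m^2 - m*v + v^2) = 2*m + v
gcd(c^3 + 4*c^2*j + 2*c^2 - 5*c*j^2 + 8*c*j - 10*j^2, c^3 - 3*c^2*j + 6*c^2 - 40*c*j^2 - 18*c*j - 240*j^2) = c + 5*j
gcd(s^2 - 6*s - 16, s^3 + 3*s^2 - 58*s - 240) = s - 8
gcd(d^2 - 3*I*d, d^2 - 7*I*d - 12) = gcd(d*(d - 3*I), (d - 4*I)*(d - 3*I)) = d - 3*I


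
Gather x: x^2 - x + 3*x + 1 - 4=x^2 + 2*x - 3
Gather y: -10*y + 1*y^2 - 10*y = y^2 - 20*y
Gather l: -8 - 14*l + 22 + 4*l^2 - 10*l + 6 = 4*l^2 - 24*l + 20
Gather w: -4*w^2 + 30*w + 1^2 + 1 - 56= -4*w^2 + 30*w - 54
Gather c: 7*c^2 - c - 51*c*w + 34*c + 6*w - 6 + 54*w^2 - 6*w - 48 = 7*c^2 + c*(33 - 51*w) + 54*w^2 - 54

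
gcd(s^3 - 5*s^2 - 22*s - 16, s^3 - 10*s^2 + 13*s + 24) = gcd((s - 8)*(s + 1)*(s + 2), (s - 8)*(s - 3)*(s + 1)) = s^2 - 7*s - 8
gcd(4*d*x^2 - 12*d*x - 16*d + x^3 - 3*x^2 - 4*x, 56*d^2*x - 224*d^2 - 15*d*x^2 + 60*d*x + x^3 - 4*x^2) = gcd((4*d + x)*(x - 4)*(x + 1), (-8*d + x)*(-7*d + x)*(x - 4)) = x - 4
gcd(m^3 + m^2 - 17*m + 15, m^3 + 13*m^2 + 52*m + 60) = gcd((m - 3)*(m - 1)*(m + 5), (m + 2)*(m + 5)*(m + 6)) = m + 5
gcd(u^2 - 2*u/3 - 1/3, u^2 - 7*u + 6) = u - 1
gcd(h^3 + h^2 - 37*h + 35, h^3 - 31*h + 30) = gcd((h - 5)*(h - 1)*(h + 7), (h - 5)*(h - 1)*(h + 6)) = h^2 - 6*h + 5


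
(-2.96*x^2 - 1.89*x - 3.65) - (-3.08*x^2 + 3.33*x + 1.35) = 0.12*x^2 - 5.22*x - 5.0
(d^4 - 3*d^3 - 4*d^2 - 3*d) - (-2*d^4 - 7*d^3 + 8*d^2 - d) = 3*d^4 + 4*d^3 - 12*d^2 - 2*d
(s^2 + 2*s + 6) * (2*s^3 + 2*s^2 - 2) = 2*s^5 + 6*s^4 + 16*s^3 + 10*s^2 - 4*s - 12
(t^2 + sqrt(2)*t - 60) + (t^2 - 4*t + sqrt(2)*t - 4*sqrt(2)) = 2*t^2 - 4*t + 2*sqrt(2)*t - 60 - 4*sqrt(2)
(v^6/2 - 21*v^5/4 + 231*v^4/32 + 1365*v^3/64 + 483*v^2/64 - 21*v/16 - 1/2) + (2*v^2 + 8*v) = v^6/2 - 21*v^5/4 + 231*v^4/32 + 1365*v^3/64 + 611*v^2/64 + 107*v/16 - 1/2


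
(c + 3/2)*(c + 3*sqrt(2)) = c^2 + 3*c/2 + 3*sqrt(2)*c + 9*sqrt(2)/2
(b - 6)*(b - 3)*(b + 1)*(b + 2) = b^4 - 6*b^3 - 7*b^2 + 36*b + 36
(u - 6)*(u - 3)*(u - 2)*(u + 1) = u^4 - 10*u^3 + 25*u^2 - 36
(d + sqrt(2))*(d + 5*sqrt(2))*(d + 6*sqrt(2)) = d^3 + 12*sqrt(2)*d^2 + 82*d + 60*sqrt(2)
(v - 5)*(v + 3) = v^2 - 2*v - 15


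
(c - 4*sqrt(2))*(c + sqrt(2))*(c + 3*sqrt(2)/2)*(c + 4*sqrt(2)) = c^4 + 5*sqrt(2)*c^3/2 - 29*c^2 - 80*sqrt(2)*c - 96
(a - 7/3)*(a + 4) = a^2 + 5*a/3 - 28/3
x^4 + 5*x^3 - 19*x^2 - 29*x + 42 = (x - 3)*(x - 1)*(x + 2)*(x + 7)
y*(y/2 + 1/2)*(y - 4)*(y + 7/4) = y^4/2 - 5*y^3/8 - 37*y^2/8 - 7*y/2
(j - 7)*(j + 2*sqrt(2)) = j^2 - 7*j + 2*sqrt(2)*j - 14*sqrt(2)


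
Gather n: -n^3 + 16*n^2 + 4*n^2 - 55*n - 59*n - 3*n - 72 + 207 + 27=-n^3 + 20*n^2 - 117*n + 162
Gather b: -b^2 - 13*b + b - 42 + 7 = -b^2 - 12*b - 35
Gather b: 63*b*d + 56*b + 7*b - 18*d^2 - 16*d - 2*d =b*(63*d + 63) - 18*d^2 - 18*d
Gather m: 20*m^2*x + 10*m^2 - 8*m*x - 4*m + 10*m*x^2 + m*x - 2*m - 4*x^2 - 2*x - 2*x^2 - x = m^2*(20*x + 10) + m*(10*x^2 - 7*x - 6) - 6*x^2 - 3*x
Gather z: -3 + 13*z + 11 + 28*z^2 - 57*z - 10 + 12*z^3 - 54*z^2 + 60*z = 12*z^3 - 26*z^2 + 16*z - 2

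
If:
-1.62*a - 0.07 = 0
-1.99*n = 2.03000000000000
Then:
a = -0.04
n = -1.02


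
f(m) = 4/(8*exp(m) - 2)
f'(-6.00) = -0.02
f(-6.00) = -2.02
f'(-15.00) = 0.00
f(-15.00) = -2.00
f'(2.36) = -0.05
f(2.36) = 0.05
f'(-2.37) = -1.91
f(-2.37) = -3.19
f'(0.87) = -0.26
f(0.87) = 0.23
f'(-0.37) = -1.78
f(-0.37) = 1.13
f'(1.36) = -0.15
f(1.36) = 0.14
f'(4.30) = -0.01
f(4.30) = 0.01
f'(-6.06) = -0.02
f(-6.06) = -2.02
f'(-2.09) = -3.88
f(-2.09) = -3.96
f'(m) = -32*exp(m)/(8*exp(m) - 2)^2 = -8*exp(m)/(4*exp(m) - 1)^2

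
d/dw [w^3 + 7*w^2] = w*(3*w + 14)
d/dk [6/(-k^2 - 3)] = 12*k/(k^2 + 3)^2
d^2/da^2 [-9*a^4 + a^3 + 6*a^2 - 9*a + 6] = -108*a^2 + 6*a + 12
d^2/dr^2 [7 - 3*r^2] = -6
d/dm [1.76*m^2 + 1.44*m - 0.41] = 3.52*m + 1.44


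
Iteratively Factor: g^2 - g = (g - 1)*(g)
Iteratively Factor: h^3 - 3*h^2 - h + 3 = (h - 3)*(h^2 - 1) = (h - 3)*(h + 1)*(h - 1)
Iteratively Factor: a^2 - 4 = (a - 2)*(a + 2)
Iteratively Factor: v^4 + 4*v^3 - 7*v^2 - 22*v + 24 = (v + 3)*(v^3 + v^2 - 10*v + 8) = (v - 1)*(v + 3)*(v^2 + 2*v - 8) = (v - 1)*(v + 3)*(v + 4)*(v - 2)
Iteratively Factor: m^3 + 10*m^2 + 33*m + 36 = (m + 4)*(m^2 + 6*m + 9) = (m + 3)*(m + 4)*(m + 3)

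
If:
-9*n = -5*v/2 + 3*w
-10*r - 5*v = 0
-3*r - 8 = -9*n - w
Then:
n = 5/9 - 7*w/36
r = -w/4 - 1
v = w/2 + 2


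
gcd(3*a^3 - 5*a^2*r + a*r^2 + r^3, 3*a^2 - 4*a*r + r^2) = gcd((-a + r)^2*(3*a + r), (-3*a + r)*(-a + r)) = -a + r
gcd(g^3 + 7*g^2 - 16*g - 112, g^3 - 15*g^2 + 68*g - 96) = g - 4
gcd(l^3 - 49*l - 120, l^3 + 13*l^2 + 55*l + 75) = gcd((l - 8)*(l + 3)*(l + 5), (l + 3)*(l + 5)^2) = l^2 + 8*l + 15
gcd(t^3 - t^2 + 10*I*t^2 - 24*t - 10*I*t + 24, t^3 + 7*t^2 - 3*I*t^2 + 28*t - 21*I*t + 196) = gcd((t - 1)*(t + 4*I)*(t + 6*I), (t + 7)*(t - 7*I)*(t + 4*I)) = t + 4*I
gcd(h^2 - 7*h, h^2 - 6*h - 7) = h - 7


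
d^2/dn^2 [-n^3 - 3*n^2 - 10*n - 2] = -6*n - 6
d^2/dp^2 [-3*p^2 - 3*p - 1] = -6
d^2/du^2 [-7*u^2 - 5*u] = -14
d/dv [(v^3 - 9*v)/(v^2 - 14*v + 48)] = (v^4 - 28*v^3 + 153*v^2 - 432)/(v^4 - 28*v^3 + 292*v^2 - 1344*v + 2304)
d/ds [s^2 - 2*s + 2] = 2*s - 2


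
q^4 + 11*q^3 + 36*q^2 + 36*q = q*(q + 2)*(q + 3)*(q + 6)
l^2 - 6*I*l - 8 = (l - 4*I)*(l - 2*I)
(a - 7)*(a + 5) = a^2 - 2*a - 35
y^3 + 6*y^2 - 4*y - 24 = (y - 2)*(y + 2)*(y + 6)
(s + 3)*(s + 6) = s^2 + 9*s + 18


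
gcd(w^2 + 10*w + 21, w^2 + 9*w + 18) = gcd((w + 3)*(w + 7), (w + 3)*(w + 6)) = w + 3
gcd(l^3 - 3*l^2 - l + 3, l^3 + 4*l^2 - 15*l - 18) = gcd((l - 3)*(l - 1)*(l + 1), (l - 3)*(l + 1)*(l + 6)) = l^2 - 2*l - 3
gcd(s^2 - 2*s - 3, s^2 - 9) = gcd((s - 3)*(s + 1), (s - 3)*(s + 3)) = s - 3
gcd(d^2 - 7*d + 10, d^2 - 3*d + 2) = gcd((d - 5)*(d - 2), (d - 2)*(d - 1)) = d - 2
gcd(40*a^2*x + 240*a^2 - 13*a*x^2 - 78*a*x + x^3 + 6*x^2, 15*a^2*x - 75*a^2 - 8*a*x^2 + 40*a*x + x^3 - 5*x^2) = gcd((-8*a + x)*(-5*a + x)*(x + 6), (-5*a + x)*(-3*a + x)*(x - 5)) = -5*a + x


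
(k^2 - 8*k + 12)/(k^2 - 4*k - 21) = (-k^2 + 8*k - 12)/(-k^2 + 4*k + 21)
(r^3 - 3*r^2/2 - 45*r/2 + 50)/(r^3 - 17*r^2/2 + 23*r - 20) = (r + 5)/(r - 2)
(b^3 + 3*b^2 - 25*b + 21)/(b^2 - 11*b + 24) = (b^2 + 6*b - 7)/(b - 8)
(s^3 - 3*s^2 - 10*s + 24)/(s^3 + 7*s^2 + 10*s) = (s^3 - 3*s^2 - 10*s + 24)/(s*(s^2 + 7*s + 10))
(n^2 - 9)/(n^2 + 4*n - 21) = (n + 3)/(n + 7)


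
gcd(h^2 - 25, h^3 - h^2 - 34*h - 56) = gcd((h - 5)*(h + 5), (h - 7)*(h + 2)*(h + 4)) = 1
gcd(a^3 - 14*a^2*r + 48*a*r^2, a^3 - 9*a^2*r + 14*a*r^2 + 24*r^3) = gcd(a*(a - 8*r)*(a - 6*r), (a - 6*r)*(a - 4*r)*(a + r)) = -a + 6*r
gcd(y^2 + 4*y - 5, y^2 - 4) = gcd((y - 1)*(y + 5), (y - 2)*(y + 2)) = 1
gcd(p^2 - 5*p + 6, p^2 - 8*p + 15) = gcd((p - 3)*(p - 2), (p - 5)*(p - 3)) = p - 3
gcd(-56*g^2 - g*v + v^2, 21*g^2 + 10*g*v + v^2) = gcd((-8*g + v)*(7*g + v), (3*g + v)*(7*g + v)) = 7*g + v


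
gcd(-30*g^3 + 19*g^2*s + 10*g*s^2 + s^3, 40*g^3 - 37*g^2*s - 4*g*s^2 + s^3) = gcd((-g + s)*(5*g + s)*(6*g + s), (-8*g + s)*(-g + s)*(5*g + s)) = -5*g^2 + 4*g*s + s^2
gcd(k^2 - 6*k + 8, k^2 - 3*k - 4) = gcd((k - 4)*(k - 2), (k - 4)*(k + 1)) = k - 4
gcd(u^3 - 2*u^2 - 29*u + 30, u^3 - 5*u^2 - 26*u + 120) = u^2 - u - 30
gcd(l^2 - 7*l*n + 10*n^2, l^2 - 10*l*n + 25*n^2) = l - 5*n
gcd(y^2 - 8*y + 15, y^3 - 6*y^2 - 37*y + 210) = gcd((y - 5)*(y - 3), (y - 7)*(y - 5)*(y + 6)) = y - 5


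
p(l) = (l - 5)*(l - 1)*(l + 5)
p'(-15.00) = 680.00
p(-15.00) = -3200.00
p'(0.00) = -25.00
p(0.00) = 25.00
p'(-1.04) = -19.68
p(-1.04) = 48.79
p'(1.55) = -20.89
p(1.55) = -12.43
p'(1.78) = -19.05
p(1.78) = -17.03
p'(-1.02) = -19.84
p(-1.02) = 48.40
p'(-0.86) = -21.06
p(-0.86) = 45.12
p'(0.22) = -25.29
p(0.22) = 19.46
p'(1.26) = -22.76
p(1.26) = -6.09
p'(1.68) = -19.89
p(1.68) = -15.08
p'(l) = (l - 5)*(l - 1) + (l - 5)*(l + 5) + (l - 1)*(l + 5) = 3*l^2 - 2*l - 25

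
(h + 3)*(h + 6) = h^2 + 9*h + 18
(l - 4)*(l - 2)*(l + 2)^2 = l^4 - 2*l^3 - 12*l^2 + 8*l + 32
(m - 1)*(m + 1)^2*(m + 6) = m^4 + 7*m^3 + 5*m^2 - 7*m - 6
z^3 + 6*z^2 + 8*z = z*(z + 2)*(z + 4)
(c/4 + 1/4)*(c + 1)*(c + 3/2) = c^3/4 + 7*c^2/8 + c + 3/8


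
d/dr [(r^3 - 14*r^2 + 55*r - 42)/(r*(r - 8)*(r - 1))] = (5*r^2 - 84*r + 336)/(r^2*(r^2 - 16*r + 64))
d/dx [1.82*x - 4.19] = 1.82000000000000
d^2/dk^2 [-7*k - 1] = 0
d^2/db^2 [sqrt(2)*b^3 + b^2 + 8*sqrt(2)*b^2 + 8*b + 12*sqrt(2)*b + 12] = 6*sqrt(2)*b + 2 + 16*sqrt(2)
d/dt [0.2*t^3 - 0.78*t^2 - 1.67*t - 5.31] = 0.6*t^2 - 1.56*t - 1.67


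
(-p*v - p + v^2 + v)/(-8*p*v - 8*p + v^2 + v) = (p - v)/(8*p - v)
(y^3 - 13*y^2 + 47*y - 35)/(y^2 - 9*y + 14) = (y^2 - 6*y + 5)/(y - 2)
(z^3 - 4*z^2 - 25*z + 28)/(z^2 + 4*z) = z - 8 + 7/z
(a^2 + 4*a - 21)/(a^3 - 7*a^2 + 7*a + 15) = (a + 7)/(a^2 - 4*a - 5)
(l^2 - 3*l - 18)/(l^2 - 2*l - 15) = (l - 6)/(l - 5)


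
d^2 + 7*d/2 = d*(d + 7/2)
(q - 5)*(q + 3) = q^2 - 2*q - 15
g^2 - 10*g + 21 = (g - 7)*(g - 3)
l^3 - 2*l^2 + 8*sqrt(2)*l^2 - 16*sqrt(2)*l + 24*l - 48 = (l - 2)*(l + 2*sqrt(2))*(l + 6*sqrt(2))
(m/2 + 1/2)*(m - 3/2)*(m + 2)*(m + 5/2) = m^4/2 + 2*m^3 + 5*m^2/8 - 37*m/8 - 15/4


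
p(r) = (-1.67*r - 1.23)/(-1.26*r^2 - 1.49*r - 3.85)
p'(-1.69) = 0.16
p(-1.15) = -0.18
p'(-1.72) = 0.15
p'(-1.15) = 0.37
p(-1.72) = -0.33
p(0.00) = 0.32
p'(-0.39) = 0.46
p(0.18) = 0.37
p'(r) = (-1.67*r - 1.23)*(2.52*r + 1.49)/(-1.26*r^2 - 1.49*r - 3.85)^2 - 1.67/(-1.26*r^2 - 1.49*r - 3.85) = (-2.1042*r^2 - 3.0996*r + 4.5968)/(1.5876*r^4 + 3.7548*r^3 + 11.9221*r^2 + 11.473*r + 14.8225)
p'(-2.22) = 0.02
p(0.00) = 0.32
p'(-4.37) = -0.05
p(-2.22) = -0.37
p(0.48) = 0.42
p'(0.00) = 0.31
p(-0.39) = 0.17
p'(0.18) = 0.23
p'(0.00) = 0.31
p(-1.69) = -0.32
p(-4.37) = -0.28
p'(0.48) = 0.11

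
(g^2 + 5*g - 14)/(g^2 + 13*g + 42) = (g - 2)/(g + 6)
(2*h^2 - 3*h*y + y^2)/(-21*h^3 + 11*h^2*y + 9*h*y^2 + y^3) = (-2*h + y)/(21*h^2 + 10*h*y + y^2)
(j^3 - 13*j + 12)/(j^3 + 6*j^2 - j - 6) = (j^2 + j - 12)/(j^2 + 7*j + 6)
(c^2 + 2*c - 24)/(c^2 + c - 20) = (c + 6)/(c + 5)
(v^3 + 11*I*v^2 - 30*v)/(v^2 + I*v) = (v^2 + 11*I*v - 30)/(v + I)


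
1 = 1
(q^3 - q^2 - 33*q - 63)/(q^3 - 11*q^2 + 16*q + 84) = (q^2 + 6*q + 9)/(q^2 - 4*q - 12)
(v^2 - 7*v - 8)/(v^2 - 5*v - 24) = (v + 1)/(v + 3)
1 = 1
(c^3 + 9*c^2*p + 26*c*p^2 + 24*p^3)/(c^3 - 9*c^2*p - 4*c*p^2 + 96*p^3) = (c^2 + 6*c*p + 8*p^2)/(c^2 - 12*c*p + 32*p^2)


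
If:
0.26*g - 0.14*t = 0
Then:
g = 0.538461538461538*t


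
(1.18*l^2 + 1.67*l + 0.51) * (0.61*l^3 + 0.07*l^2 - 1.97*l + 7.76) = 0.7198*l^5 + 1.1013*l^4 - 1.8966*l^3 + 5.9026*l^2 + 11.9545*l + 3.9576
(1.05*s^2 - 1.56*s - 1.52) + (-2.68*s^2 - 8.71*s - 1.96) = -1.63*s^2 - 10.27*s - 3.48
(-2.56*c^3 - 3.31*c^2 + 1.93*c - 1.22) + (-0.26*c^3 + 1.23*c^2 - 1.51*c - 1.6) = -2.82*c^3 - 2.08*c^2 + 0.42*c - 2.82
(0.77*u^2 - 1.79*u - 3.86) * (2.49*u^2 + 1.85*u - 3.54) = 1.9173*u^4 - 3.0326*u^3 - 15.6487*u^2 - 0.8044*u + 13.6644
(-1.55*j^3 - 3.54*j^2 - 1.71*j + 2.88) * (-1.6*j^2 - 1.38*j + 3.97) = 2.48*j^5 + 7.803*j^4 + 1.4677*j^3 - 16.302*j^2 - 10.7631*j + 11.4336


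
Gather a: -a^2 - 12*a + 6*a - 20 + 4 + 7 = -a^2 - 6*a - 9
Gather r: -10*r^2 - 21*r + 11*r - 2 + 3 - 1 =-10*r^2 - 10*r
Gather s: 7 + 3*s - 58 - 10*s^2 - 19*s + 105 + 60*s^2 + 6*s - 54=50*s^2 - 10*s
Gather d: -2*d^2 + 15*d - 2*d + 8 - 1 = -2*d^2 + 13*d + 7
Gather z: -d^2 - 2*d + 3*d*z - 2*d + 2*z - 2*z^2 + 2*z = -d^2 - 4*d - 2*z^2 + z*(3*d + 4)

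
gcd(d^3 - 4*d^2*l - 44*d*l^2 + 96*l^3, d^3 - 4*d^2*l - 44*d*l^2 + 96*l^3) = d^3 - 4*d^2*l - 44*d*l^2 + 96*l^3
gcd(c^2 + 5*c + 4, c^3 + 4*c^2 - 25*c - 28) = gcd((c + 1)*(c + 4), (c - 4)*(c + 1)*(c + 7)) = c + 1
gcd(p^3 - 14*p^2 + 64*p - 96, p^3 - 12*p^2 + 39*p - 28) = p - 4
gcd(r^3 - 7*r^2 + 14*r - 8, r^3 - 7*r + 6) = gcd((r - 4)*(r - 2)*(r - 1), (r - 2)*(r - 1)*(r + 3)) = r^2 - 3*r + 2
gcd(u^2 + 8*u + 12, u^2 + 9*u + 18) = u + 6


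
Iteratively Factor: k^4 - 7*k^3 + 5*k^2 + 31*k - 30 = (k - 3)*(k^3 - 4*k^2 - 7*k + 10) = (k - 3)*(k - 1)*(k^2 - 3*k - 10) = (k - 3)*(k - 1)*(k + 2)*(k - 5)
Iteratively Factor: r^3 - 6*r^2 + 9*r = (r)*(r^2 - 6*r + 9) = r*(r - 3)*(r - 3)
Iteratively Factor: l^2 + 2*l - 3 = (l - 1)*(l + 3)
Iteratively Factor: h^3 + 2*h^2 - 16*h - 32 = (h + 2)*(h^2 - 16) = (h + 2)*(h + 4)*(h - 4)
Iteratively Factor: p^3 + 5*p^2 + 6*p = (p + 3)*(p^2 + 2*p) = (p + 2)*(p + 3)*(p)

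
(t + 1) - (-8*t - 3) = 9*t + 4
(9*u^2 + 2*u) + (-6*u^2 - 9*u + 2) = 3*u^2 - 7*u + 2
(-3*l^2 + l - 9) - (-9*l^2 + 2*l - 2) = 6*l^2 - l - 7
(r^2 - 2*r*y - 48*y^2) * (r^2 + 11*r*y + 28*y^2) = r^4 + 9*r^3*y - 42*r^2*y^2 - 584*r*y^3 - 1344*y^4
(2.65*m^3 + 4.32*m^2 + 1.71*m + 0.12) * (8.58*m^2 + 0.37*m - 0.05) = 22.737*m^5 + 38.0461*m^4 + 16.1377*m^3 + 1.4463*m^2 - 0.0411*m - 0.006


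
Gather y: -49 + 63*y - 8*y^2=-8*y^2 + 63*y - 49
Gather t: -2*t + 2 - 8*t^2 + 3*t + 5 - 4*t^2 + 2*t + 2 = -12*t^2 + 3*t + 9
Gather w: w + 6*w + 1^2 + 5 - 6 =7*w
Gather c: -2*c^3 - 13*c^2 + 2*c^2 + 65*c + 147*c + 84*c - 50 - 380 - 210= -2*c^3 - 11*c^2 + 296*c - 640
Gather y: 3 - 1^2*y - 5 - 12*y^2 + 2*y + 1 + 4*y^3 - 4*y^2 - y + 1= 4*y^3 - 16*y^2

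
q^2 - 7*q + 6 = (q - 6)*(q - 1)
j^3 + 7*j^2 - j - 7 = (j - 1)*(j + 1)*(j + 7)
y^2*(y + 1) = y^3 + y^2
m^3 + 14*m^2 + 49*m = m*(m + 7)^2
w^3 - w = w*(w - 1)*(w + 1)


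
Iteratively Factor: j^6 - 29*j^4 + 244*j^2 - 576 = (j + 2)*(j^5 - 2*j^4 - 25*j^3 + 50*j^2 + 144*j - 288) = (j + 2)*(j + 4)*(j^4 - 6*j^3 - j^2 + 54*j - 72) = (j + 2)*(j + 3)*(j + 4)*(j^3 - 9*j^2 + 26*j - 24) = (j - 4)*(j + 2)*(j + 3)*(j + 4)*(j^2 - 5*j + 6) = (j - 4)*(j - 2)*(j + 2)*(j + 3)*(j + 4)*(j - 3)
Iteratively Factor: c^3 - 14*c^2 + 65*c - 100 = (c - 4)*(c^2 - 10*c + 25) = (c - 5)*(c - 4)*(c - 5)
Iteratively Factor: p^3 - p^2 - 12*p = (p)*(p^2 - p - 12) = p*(p + 3)*(p - 4)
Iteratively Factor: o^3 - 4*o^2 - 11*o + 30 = (o - 2)*(o^2 - 2*o - 15) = (o - 2)*(o + 3)*(o - 5)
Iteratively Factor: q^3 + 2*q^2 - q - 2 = (q + 1)*(q^2 + q - 2) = (q + 1)*(q + 2)*(q - 1)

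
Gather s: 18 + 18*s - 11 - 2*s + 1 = 16*s + 8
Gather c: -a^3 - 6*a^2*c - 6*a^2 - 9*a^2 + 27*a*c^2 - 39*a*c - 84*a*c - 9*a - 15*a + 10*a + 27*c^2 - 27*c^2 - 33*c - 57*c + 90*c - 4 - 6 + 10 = -a^3 - 15*a^2 + 27*a*c^2 - 14*a + c*(-6*a^2 - 123*a)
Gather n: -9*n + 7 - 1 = 6 - 9*n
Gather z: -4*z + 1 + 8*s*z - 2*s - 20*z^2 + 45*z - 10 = -2*s - 20*z^2 + z*(8*s + 41) - 9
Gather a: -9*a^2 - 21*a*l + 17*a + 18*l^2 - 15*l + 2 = -9*a^2 + a*(17 - 21*l) + 18*l^2 - 15*l + 2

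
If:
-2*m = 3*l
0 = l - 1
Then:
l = 1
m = -3/2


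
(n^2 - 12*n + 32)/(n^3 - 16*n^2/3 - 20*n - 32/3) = 3*(n - 4)/(3*n^2 + 8*n + 4)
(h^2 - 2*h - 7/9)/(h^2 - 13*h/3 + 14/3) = (h + 1/3)/(h - 2)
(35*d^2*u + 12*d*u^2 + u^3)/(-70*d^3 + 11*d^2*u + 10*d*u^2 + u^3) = u/(-2*d + u)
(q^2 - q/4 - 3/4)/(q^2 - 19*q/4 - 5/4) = (-4*q^2 + q + 3)/(-4*q^2 + 19*q + 5)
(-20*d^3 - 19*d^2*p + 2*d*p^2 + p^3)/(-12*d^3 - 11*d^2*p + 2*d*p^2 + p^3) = (-20*d^2 + d*p + p^2)/(-12*d^2 + d*p + p^2)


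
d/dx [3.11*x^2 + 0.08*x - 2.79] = 6.22*x + 0.08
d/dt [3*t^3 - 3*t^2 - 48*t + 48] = 9*t^2 - 6*t - 48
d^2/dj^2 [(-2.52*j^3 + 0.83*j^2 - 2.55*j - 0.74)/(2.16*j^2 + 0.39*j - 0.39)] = (-3.5527136788005e-15*j^4 - 30.205224*j^3 - 14.22036*j^2 - 18.928728*j - 1.995084)/(10.077696*j^6 + 5.458752*j^5 - 4.473144*j^4 - 1.911897*j^3 + 0.807651*j^2 + 0.177957*j - 0.059319)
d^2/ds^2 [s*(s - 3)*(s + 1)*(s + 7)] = 12*s^2 + 30*s - 34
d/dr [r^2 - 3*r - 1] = 2*r - 3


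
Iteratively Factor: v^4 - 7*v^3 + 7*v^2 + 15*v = (v - 3)*(v^3 - 4*v^2 - 5*v) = (v - 3)*(v + 1)*(v^2 - 5*v) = v*(v - 3)*(v + 1)*(v - 5)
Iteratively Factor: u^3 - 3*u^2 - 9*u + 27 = (u + 3)*(u^2 - 6*u + 9) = (u - 3)*(u + 3)*(u - 3)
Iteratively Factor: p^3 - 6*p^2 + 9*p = (p - 3)*(p^2 - 3*p) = (p - 3)^2*(p)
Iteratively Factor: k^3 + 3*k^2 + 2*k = (k)*(k^2 + 3*k + 2) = k*(k + 2)*(k + 1)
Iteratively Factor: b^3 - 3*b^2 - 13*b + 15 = (b - 5)*(b^2 + 2*b - 3) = (b - 5)*(b - 1)*(b + 3)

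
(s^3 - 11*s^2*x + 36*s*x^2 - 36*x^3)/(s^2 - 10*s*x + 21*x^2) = (-s^2 + 8*s*x - 12*x^2)/(-s + 7*x)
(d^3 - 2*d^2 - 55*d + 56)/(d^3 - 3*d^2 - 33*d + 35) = (d^2 - d - 56)/(d^2 - 2*d - 35)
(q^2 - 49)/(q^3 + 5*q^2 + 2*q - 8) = (q^2 - 49)/(q^3 + 5*q^2 + 2*q - 8)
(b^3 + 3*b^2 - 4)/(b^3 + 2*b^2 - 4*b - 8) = (b - 1)/(b - 2)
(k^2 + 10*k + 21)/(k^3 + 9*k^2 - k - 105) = (k + 3)/(k^2 + 2*k - 15)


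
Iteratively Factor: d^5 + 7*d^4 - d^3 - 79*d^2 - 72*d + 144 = (d - 1)*(d^4 + 8*d^3 + 7*d^2 - 72*d - 144) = (d - 1)*(d + 4)*(d^3 + 4*d^2 - 9*d - 36) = (d - 1)*(d + 3)*(d + 4)*(d^2 + d - 12) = (d - 3)*(d - 1)*(d + 3)*(d + 4)*(d + 4)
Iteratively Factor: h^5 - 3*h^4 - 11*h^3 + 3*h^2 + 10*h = (h - 1)*(h^4 - 2*h^3 - 13*h^2 - 10*h) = (h - 1)*(h + 2)*(h^3 - 4*h^2 - 5*h) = h*(h - 1)*(h + 2)*(h^2 - 4*h - 5) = h*(h - 1)*(h + 1)*(h + 2)*(h - 5)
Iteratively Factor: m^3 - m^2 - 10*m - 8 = (m + 2)*(m^2 - 3*m - 4) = (m - 4)*(m + 2)*(m + 1)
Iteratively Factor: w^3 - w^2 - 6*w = (w + 2)*(w^2 - 3*w) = w*(w + 2)*(w - 3)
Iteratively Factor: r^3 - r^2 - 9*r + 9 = (r - 3)*(r^2 + 2*r - 3) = (r - 3)*(r - 1)*(r + 3)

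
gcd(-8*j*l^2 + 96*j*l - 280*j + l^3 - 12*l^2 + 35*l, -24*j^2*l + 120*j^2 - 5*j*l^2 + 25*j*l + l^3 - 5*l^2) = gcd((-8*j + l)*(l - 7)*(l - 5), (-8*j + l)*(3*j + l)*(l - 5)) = 8*j*l - 40*j - l^2 + 5*l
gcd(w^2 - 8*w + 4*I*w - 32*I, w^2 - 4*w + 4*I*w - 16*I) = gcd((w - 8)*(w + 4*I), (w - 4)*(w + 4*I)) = w + 4*I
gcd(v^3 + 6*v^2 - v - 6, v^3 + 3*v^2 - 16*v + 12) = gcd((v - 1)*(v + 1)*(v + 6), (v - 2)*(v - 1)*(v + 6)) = v^2 + 5*v - 6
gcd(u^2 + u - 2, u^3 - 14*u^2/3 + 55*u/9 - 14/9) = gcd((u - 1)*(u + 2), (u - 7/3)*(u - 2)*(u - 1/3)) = 1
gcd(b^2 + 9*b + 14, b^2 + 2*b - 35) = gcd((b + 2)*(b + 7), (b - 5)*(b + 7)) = b + 7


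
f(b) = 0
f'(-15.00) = 0.00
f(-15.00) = 0.00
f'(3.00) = 0.00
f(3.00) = 0.00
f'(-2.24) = 0.00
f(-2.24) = 0.00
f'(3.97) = 0.00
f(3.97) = 0.00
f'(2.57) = 0.00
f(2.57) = 0.00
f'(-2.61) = 0.00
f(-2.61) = 0.00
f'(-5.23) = 0.00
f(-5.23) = 0.00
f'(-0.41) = 0.00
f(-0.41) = 0.00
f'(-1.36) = 0.00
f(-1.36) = 0.00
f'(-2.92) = 0.00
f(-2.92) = 0.00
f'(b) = 0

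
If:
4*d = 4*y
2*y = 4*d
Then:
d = 0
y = 0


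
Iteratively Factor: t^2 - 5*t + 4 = (t - 4)*(t - 1)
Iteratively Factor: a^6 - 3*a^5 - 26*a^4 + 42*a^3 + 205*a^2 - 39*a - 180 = (a + 1)*(a^5 - 4*a^4 - 22*a^3 + 64*a^2 + 141*a - 180) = (a + 1)*(a + 3)*(a^4 - 7*a^3 - a^2 + 67*a - 60) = (a + 1)*(a + 3)^2*(a^3 - 10*a^2 + 29*a - 20) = (a - 5)*(a + 1)*(a + 3)^2*(a^2 - 5*a + 4) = (a - 5)*(a - 1)*(a + 1)*(a + 3)^2*(a - 4)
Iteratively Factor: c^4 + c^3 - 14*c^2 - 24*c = (c + 3)*(c^3 - 2*c^2 - 8*c) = (c + 2)*(c + 3)*(c^2 - 4*c) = c*(c + 2)*(c + 3)*(c - 4)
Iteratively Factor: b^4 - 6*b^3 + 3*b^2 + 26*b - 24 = (b - 1)*(b^3 - 5*b^2 - 2*b + 24) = (b - 4)*(b - 1)*(b^2 - b - 6) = (b - 4)*(b - 3)*(b - 1)*(b + 2)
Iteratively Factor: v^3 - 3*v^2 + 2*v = (v - 2)*(v^2 - v) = v*(v - 2)*(v - 1)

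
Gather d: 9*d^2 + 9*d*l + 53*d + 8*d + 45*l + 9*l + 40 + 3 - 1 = 9*d^2 + d*(9*l + 61) + 54*l + 42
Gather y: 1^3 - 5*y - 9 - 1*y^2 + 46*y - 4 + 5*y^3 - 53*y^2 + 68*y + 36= 5*y^3 - 54*y^2 + 109*y + 24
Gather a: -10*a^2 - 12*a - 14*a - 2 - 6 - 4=-10*a^2 - 26*a - 12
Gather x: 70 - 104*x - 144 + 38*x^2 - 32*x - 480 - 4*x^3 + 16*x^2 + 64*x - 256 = -4*x^3 + 54*x^2 - 72*x - 810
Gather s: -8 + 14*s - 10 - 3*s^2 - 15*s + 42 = -3*s^2 - s + 24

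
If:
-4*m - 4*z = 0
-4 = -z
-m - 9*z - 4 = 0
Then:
No Solution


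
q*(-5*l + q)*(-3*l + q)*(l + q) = 15*l^3*q + 7*l^2*q^2 - 7*l*q^3 + q^4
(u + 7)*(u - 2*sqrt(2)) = u^2 - 2*sqrt(2)*u + 7*u - 14*sqrt(2)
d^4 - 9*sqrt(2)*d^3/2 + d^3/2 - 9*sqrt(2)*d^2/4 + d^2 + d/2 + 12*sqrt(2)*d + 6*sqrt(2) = (d + 1/2)*(d - 4*sqrt(2))*(d - 3*sqrt(2)/2)*(d + sqrt(2))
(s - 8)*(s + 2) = s^2 - 6*s - 16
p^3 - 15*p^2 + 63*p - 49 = (p - 7)^2*(p - 1)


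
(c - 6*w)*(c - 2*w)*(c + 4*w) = c^3 - 4*c^2*w - 20*c*w^2 + 48*w^3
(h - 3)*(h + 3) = h^2 - 9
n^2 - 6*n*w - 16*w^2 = (n - 8*w)*(n + 2*w)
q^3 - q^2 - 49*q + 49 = (q - 7)*(q - 1)*(q + 7)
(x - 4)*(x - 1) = x^2 - 5*x + 4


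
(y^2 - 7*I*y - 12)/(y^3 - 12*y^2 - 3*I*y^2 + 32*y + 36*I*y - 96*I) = (y - 4*I)/(y^2 - 12*y + 32)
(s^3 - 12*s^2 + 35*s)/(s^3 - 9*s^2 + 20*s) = (s - 7)/(s - 4)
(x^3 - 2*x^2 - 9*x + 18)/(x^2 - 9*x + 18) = (x^2 + x - 6)/(x - 6)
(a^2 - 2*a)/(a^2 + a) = (a - 2)/(a + 1)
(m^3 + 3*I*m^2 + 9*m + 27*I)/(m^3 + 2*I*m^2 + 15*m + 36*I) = (m - 3*I)/(m - 4*I)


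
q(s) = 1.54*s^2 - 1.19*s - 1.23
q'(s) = 3.08*s - 1.19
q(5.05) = 32.03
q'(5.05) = 14.36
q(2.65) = 6.43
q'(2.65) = 6.97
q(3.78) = 16.28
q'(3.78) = 10.45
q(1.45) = 0.28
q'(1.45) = 3.28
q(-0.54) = -0.14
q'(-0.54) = -2.85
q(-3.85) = 26.18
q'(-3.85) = -13.05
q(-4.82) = 40.28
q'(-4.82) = -16.04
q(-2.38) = 10.33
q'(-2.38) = -8.52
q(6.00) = 47.07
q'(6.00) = 17.29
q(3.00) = 9.06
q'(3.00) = 8.05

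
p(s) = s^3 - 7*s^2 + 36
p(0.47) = 34.56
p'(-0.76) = 12.37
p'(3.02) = -14.92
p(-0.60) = 33.26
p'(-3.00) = 69.00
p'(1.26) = -12.88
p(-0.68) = 32.45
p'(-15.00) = 885.00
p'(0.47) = -5.92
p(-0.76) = 31.52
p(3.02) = -0.30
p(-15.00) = -4914.00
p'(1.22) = -12.61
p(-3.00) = -54.00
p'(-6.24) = 204.17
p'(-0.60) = 9.48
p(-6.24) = -479.53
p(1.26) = 26.89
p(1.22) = 27.40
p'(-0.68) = 10.91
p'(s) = 3*s^2 - 14*s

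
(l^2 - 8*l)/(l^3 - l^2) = (l - 8)/(l*(l - 1))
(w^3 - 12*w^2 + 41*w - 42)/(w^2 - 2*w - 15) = (-w^3 + 12*w^2 - 41*w + 42)/(-w^2 + 2*w + 15)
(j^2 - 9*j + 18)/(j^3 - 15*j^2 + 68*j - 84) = (j - 3)/(j^2 - 9*j + 14)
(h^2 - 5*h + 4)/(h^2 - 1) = (h - 4)/(h + 1)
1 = 1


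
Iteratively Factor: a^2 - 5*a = (a - 5)*(a)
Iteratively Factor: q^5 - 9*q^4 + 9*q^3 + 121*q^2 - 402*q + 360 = (q - 2)*(q^4 - 7*q^3 - 5*q^2 + 111*q - 180) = (q - 5)*(q - 2)*(q^3 - 2*q^2 - 15*q + 36) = (q - 5)*(q - 2)*(q + 4)*(q^2 - 6*q + 9) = (q - 5)*(q - 3)*(q - 2)*(q + 4)*(q - 3)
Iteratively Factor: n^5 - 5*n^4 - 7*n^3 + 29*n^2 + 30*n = (n)*(n^4 - 5*n^3 - 7*n^2 + 29*n + 30) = n*(n - 3)*(n^3 - 2*n^2 - 13*n - 10) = n*(n - 3)*(n + 1)*(n^2 - 3*n - 10) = n*(n - 3)*(n + 1)*(n + 2)*(n - 5)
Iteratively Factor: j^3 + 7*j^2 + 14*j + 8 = (j + 1)*(j^2 + 6*j + 8) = (j + 1)*(j + 2)*(j + 4)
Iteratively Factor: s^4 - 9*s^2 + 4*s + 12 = (s + 1)*(s^3 - s^2 - 8*s + 12) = (s - 2)*(s + 1)*(s^2 + s - 6) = (s - 2)^2*(s + 1)*(s + 3)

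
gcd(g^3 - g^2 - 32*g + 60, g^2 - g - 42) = g + 6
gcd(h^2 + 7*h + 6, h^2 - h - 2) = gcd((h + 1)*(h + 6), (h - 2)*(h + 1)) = h + 1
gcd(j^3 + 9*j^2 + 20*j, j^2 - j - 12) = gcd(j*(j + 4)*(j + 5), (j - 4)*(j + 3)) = 1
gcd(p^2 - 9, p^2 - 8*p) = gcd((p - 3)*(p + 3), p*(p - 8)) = 1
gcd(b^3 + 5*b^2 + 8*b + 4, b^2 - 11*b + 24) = 1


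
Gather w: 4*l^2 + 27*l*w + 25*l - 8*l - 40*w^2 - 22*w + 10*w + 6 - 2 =4*l^2 + 17*l - 40*w^2 + w*(27*l - 12) + 4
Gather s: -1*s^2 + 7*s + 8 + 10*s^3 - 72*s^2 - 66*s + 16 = 10*s^3 - 73*s^2 - 59*s + 24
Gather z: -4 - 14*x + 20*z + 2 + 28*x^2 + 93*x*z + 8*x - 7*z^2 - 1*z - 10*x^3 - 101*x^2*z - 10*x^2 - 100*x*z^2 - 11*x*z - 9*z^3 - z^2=-10*x^3 + 18*x^2 - 6*x - 9*z^3 + z^2*(-100*x - 8) + z*(-101*x^2 + 82*x + 19) - 2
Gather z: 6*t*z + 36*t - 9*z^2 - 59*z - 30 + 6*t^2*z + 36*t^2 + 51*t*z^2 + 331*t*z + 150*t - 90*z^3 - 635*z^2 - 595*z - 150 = 36*t^2 + 186*t - 90*z^3 + z^2*(51*t - 644) + z*(6*t^2 + 337*t - 654) - 180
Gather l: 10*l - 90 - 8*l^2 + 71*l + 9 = -8*l^2 + 81*l - 81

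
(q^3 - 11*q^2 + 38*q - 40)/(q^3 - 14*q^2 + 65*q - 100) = (q - 2)/(q - 5)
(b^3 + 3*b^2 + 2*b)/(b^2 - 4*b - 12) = b*(b + 1)/(b - 6)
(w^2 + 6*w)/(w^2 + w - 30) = w/(w - 5)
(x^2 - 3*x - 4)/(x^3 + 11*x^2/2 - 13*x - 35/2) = 2*(x - 4)/(2*x^2 + 9*x - 35)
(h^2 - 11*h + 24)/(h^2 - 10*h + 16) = (h - 3)/(h - 2)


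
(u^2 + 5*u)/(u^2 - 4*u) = (u + 5)/(u - 4)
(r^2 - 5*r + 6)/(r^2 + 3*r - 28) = (r^2 - 5*r + 6)/(r^2 + 3*r - 28)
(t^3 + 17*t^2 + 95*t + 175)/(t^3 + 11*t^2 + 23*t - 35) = (t + 5)/(t - 1)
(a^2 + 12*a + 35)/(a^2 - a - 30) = (a + 7)/(a - 6)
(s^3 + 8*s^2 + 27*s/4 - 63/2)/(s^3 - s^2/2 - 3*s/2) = (s^2 + 19*s/2 + 21)/(s*(s + 1))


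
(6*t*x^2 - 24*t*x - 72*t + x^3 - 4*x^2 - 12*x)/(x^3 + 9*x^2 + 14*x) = (6*t*x - 36*t + x^2 - 6*x)/(x*(x + 7))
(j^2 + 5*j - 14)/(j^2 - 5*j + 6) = (j + 7)/(j - 3)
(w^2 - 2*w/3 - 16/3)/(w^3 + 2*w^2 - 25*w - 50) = (w - 8/3)/(w^2 - 25)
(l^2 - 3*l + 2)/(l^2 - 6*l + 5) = (l - 2)/(l - 5)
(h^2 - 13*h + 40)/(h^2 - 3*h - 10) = (h - 8)/(h + 2)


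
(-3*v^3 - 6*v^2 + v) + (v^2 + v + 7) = -3*v^3 - 5*v^2 + 2*v + 7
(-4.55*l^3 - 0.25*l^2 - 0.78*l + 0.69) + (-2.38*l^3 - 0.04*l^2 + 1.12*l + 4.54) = -6.93*l^3 - 0.29*l^2 + 0.34*l + 5.23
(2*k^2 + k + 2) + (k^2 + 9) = 3*k^2 + k + 11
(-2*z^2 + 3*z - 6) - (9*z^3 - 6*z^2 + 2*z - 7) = -9*z^3 + 4*z^2 + z + 1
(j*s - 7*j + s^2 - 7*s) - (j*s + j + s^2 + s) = -8*j - 8*s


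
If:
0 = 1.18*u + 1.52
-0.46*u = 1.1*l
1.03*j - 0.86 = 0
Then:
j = 0.83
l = 0.54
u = -1.29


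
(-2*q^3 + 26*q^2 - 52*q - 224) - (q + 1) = -2*q^3 + 26*q^2 - 53*q - 225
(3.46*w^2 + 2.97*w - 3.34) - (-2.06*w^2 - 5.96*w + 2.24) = 5.52*w^2 + 8.93*w - 5.58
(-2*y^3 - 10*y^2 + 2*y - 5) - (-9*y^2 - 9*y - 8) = -2*y^3 - y^2 + 11*y + 3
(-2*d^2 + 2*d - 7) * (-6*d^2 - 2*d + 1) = 12*d^4 - 8*d^3 + 36*d^2 + 16*d - 7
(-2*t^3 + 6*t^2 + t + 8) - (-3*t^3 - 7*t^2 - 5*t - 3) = t^3 + 13*t^2 + 6*t + 11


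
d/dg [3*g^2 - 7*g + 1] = 6*g - 7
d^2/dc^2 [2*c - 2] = 0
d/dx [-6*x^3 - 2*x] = -18*x^2 - 2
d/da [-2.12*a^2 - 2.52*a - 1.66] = -4.24*a - 2.52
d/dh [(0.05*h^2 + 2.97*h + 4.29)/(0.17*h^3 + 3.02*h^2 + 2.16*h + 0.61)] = (-0.0085*h^4 - 1.0098*h^3 - 11.0493*h^2 - 25.8506*h - 7.4547)/(0.0289*h^6 + 1.0268*h^5 + 9.8548*h^4 + 13.2538*h^3 + 8.35*h^2 + 2.6352*h + 0.3721)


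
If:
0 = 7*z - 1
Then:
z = 1/7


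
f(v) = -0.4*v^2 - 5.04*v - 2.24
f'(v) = -0.8*v - 5.04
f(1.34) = -9.71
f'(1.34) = -6.11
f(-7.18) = 13.33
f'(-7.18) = 0.70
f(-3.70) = 10.93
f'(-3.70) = -2.08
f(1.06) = -8.03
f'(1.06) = -5.89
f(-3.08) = 9.49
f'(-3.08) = -2.58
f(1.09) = -8.21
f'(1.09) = -5.91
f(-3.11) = 9.57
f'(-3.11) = -2.55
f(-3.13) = 9.62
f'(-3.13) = -2.54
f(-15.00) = -16.64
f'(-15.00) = 6.96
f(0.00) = -2.24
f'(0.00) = -5.04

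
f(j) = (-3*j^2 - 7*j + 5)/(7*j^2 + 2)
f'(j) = -14*j*(-3*j^2 - 7*j + 5)/(7*j^2 + 2)^2 + (-6*j - 7)/(7*j^2 + 2)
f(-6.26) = -0.25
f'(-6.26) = 0.03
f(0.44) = 0.40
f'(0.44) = -3.61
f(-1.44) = 0.54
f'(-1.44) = 0.75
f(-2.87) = 0.01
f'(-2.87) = 0.18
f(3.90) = -0.63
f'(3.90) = 0.03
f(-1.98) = 0.24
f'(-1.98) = 0.39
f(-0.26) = 2.68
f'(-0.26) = 1.74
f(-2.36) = 0.12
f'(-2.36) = 0.27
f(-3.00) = -0.02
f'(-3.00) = 0.16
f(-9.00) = -0.31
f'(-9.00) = 0.01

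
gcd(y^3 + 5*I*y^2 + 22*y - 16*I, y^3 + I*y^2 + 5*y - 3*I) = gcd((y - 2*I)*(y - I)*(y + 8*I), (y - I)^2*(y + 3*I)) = y - I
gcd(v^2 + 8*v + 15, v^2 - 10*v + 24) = 1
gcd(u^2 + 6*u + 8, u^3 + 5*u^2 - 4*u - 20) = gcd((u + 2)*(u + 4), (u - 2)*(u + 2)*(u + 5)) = u + 2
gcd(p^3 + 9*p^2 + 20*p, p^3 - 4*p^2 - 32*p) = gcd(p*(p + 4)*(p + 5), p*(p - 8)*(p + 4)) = p^2 + 4*p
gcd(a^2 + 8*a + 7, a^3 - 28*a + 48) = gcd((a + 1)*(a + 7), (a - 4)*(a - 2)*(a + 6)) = 1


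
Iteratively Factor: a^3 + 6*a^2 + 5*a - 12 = (a + 3)*(a^2 + 3*a - 4) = (a + 3)*(a + 4)*(a - 1)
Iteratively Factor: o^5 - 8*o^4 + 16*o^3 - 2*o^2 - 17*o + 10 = (o - 2)*(o^4 - 6*o^3 + 4*o^2 + 6*o - 5) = (o - 2)*(o - 1)*(o^3 - 5*o^2 - o + 5) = (o - 2)*(o - 1)*(o + 1)*(o^2 - 6*o + 5) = (o - 5)*(o - 2)*(o - 1)*(o + 1)*(o - 1)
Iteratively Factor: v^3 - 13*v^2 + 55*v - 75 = (v - 5)*(v^2 - 8*v + 15) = (v - 5)*(v - 3)*(v - 5)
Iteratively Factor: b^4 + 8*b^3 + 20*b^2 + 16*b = (b + 2)*(b^3 + 6*b^2 + 8*b) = (b + 2)^2*(b^2 + 4*b) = (b + 2)^2*(b + 4)*(b)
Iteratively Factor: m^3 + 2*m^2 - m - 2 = (m - 1)*(m^2 + 3*m + 2) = (m - 1)*(m + 1)*(m + 2)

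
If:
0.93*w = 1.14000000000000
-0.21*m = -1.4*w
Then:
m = 8.17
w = 1.23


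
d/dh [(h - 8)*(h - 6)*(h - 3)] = 3*h^2 - 34*h + 90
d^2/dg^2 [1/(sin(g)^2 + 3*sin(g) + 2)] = (-4*sin(g)^3 - 5*sin(g)^2 + 10*sin(g) + 14)/((sin(g) + 1)^2*(sin(g) + 2)^3)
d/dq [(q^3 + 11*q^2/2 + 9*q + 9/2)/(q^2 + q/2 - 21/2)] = (4*q^4 + 4*q^3 - 151*q^2 - 498*q - 387)/(4*q^4 + 4*q^3 - 83*q^2 - 42*q + 441)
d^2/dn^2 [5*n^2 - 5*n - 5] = 10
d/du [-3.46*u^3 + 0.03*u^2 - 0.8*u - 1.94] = -10.38*u^2 + 0.06*u - 0.8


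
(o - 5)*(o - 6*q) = o^2 - 6*o*q - 5*o + 30*q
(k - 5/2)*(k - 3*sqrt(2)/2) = k^2 - 5*k/2 - 3*sqrt(2)*k/2 + 15*sqrt(2)/4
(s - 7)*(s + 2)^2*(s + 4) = s^4 + s^3 - 36*s^2 - 124*s - 112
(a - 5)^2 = a^2 - 10*a + 25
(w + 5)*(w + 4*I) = w^2 + 5*w + 4*I*w + 20*I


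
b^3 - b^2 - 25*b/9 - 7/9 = (b - 7/3)*(b + 1/3)*(b + 1)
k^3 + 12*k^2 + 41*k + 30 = (k + 1)*(k + 5)*(k + 6)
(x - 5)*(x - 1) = x^2 - 6*x + 5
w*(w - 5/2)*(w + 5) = w^3 + 5*w^2/2 - 25*w/2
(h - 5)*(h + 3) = h^2 - 2*h - 15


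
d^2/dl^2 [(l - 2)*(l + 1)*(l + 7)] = 6*l + 12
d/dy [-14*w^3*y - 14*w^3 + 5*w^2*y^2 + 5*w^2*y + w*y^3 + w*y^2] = w*(-14*w^2 + 10*w*y + 5*w + 3*y^2 + 2*y)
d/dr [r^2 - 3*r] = 2*r - 3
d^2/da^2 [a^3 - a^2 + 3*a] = 6*a - 2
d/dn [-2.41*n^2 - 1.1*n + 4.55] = -4.82*n - 1.1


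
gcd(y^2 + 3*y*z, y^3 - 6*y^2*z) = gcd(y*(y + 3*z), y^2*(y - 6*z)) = y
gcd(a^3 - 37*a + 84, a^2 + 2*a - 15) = a - 3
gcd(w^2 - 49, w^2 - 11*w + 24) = 1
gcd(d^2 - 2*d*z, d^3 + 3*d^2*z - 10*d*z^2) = -d^2 + 2*d*z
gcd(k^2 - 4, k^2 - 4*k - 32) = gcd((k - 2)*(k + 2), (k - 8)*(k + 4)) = 1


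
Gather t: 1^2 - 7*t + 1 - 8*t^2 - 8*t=-8*t^2 - 15*t + 2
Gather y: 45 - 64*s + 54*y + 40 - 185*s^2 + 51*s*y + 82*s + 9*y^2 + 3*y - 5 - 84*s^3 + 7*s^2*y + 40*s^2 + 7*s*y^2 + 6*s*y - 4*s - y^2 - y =-84*s^3 - 145*s^2 + 14*s + y^2*(7*s + 8) + y*(7*s^2 + 57*s + 56) + 80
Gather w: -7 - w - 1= -w - 8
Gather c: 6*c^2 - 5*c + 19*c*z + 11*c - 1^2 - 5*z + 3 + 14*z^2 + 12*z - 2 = 6*c^2 + c*(19*z + 6) + 14*z^2 + 7*z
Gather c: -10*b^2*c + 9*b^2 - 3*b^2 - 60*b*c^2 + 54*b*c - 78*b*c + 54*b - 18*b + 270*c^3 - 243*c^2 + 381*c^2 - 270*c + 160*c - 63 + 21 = 6*b^2 + 36*b + 270*c^3 + c^2*(138 - 60*b) + c*(-10*b^2 - 24*b - 110) - 42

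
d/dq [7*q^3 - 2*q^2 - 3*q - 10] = 21*q^2 - 4*q - 3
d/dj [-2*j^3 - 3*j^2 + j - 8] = -6*j^2 - 6*j + 1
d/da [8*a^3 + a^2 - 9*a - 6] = 24*a^2 + 2*a - 9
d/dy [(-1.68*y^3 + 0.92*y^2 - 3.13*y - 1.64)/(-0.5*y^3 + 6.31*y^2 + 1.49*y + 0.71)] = (-10.1408*y^4 - 8.1364*y^3 + 15.0827*y^2 + 22.0032*y + 0.2213)/(0.25*y^6 - 6.31*y^5 + 38.3261*y^4 + 18.0938*y^3 + 11.1803*y^2 + 2.1158*y + 0.5041)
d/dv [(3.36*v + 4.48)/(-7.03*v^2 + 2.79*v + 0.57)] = (23.6208*v^2 + 62.9888*v - 10.584)/(49.4209*v^4 - 39.2274*v^3 - 0.230099999999998*v^2 + 3.1806*v + 0.3249)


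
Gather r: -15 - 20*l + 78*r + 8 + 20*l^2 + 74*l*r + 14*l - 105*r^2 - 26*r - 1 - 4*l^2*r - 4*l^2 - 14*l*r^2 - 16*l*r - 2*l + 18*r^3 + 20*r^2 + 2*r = 16*l^2 - 8*l + 18*r^3 + r^2*(-14*l - 85) + r*(-4*l^2 + 58*l + 54) - 8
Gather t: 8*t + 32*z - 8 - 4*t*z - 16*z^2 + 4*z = t*(8 - 4*z) - 16*z^2 + 36*z - 8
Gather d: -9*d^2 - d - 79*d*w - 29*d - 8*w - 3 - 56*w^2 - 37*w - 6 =-9*d^2 + d*(-79*w - 30) - 56*w^2 - 45*w - 9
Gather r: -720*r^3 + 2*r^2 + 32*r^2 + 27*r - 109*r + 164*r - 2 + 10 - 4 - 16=-720*r^3 + 34*r^2 + 82*r - 12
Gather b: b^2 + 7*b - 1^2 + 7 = b^2 + 7*b + 6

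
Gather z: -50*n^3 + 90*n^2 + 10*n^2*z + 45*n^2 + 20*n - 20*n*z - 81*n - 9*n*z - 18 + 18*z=-50*n^3 + 135*n^2 - 61*n + z*(10*n^2 - 29*n + 18) - 18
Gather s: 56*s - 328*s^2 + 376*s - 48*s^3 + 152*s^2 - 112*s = -48*s^3 - 176*s^2 + 320*s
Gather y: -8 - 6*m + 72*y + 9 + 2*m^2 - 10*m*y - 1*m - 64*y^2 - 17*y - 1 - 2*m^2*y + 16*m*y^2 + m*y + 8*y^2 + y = 2*m^2 - 7*m + y^2*(16*m - 56) + y*(-2*m^2 - 9*m + 56)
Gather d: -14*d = -14*d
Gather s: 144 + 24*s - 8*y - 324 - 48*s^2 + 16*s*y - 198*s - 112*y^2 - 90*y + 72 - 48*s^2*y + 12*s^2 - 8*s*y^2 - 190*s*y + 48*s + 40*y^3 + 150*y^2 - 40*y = s^2*(-48*y - 36) + s*(-8*y^2 - 174*y - 126) + 40*y^3 + 38*y^2 - 138*y - 108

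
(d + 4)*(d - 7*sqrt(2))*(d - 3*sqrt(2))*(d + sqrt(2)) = d^4 - 9*sqrt(2)*d^3 + 4*d^3 - 36*sqrt(2)*d^2 + 22*d^2 + 42*sqrt(2)*d + 88*d + 168*sqrt(2)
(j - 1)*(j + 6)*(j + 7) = j^3 + 12*j^2 + 29*j - 42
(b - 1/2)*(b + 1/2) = b^2 - 1/4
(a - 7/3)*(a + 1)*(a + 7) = a^3 + 17*a^2/3 - 35*a/3 - 49/3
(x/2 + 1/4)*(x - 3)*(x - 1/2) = x^3/2 - 3*x^2/2 - x/8 + 3/8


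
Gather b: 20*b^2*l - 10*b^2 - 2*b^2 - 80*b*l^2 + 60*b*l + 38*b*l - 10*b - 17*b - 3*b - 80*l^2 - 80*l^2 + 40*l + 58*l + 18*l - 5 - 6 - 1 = b^2*(20*l - 12) + b*(-80*l^2 + 98*l - 30) - 160*l^2 + 116*l - 12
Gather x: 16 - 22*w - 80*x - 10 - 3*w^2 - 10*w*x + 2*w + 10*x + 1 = -3*w^2 - 20*w + x*(-10*w - 70) + 7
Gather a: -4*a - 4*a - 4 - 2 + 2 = -8*a - 4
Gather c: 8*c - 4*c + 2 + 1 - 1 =4*c + 2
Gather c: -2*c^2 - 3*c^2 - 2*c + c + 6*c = -5*c^2 + 5*c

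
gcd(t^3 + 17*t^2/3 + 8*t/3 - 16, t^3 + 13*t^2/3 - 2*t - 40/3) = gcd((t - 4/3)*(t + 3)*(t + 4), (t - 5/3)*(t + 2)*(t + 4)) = t + 4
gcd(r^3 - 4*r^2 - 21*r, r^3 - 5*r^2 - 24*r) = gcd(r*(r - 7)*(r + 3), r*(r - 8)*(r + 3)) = r^2 + 3*r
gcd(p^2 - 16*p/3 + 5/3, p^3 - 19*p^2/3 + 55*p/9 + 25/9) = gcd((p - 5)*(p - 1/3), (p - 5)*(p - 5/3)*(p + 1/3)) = p - 5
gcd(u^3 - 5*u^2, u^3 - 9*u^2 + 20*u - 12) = 1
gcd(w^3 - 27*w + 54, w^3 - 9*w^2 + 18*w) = w - 3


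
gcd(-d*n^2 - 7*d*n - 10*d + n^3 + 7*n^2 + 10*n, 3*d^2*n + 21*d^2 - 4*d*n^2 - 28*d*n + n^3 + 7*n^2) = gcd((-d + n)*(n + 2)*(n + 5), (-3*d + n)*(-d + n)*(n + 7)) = d - n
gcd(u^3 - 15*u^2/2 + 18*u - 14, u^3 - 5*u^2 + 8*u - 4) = u^2 - 4*u + 4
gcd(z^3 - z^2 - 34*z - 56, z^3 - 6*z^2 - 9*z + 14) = z^2 - 5*z - 14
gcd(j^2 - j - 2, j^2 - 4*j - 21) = 1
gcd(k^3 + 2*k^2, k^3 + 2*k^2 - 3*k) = k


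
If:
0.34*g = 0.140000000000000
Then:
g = 0.41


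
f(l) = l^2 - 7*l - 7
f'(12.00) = 17.00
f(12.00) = 53.00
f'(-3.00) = -13.00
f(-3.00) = 23.00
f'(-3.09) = -13.18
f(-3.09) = 24.18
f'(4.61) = 2.22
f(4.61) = -18.02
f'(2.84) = -1.32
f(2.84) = -18.81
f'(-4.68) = -16.36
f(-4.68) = 47.66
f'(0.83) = -5.34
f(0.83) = -12.12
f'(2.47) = -2.06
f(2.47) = -18.19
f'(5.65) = 4.30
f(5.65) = -14.63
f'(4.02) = 1.04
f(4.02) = -18.98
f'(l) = 2*l - 7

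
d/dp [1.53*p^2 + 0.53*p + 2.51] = 3.06*p + 0.53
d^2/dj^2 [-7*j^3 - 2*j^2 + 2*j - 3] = -42*j - 4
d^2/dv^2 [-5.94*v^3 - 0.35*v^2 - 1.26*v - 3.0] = -35.64*v - 0.7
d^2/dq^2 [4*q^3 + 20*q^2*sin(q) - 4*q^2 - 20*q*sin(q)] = -20*q^2*sin(q) + 20*q*sin(q) + 80*q*cos(q) + 24*q - 40*sqrt(2)*cos(q + pi/4) - 8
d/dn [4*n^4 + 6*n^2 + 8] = 16*n^3 + 12*n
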